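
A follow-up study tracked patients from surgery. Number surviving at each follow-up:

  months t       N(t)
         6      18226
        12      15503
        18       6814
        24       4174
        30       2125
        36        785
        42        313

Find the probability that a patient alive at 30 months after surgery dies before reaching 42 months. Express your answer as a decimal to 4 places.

0.8527

P(die before 42 | alive at 30) = 1 − N(42)/N(30) = 1 − 313/2125 = (1812)/2125 = 0.852706.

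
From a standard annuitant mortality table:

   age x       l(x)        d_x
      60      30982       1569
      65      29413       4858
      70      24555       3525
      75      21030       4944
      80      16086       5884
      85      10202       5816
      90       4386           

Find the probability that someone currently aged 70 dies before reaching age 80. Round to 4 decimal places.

P(die before 80 | alive at 70) = 1 − l(80)/l(70) = 1 − 16086/24555 = (8469)/24555 = 0.344899.

0.3449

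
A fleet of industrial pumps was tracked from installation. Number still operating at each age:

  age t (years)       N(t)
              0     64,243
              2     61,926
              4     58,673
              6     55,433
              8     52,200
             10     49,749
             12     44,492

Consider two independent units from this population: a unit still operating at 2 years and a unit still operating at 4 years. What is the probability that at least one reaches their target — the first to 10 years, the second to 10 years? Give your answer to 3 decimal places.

0.970

p₁ = N(10)/N(2) = 49,749/61,926 = 0.803362; p₂ = N(10)/N(4) = 49,749/58,673 = 0.847903.
P(at least one) = 1 − (1−p₁)(1−p₂) = 1 − 0.196638 × 0.152097 = 0.970092.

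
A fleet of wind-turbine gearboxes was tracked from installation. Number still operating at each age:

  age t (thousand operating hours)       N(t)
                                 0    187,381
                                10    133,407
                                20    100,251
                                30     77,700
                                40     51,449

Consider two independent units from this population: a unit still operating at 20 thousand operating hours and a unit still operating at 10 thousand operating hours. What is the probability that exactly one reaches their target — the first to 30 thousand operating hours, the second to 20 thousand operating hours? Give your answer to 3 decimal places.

p₁ = N(30)/N(20) = 77,700/100,251 = 0.775055; p₂ = N(20)/N(10) = 100,251/133,407 = 0.751467.
P(exactly one) = p₁(1−p₂) + (1−p₁)p₂ = 0.192627 + 0.169039 = 0.361665.

0.362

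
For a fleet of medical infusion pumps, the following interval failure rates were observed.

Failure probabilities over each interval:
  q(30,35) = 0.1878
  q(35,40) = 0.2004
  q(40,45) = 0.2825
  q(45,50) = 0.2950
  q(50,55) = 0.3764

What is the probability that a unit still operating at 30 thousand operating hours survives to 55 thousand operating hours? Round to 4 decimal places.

0.2049

Chaining the interval survival probabilities: (1 − 0.1878) × (1 − 0.2004) × (1 − 0.2825) × (1 − 0.2950) × (1 − 0.3764).
= 0.8122 × 0.7996 × 0.7175 × 0.7050 × 0.6236 = 0.204858.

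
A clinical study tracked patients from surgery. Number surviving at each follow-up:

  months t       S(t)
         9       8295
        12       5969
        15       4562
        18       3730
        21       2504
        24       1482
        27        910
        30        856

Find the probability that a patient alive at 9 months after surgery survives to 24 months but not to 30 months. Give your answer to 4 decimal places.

0.0755

This is the probability of reaching 24 but not 30, conditional on being alive at 9: (S(24) − S(30)) / S(9).
= (1482 − 856) / 8295 = 626 / 8295 = 0.075467.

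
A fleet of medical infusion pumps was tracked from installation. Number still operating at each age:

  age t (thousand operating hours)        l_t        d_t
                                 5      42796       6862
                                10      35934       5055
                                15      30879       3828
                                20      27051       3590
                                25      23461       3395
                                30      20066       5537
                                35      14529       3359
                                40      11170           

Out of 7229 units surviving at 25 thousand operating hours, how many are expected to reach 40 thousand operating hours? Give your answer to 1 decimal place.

3441.8

The relevant probability is 11170/23461 = 0.476109.
Expected number = 7229 × 0.476109 = 3441.8.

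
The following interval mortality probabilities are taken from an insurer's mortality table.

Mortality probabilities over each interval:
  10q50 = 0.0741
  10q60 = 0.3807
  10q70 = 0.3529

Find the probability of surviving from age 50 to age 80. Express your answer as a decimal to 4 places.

30p50 = (1 − 0.0741) × (1 − 0.3807) × (1 − 0.3529).
= 0.9259 × 0.6193 × 0.6471 = 0.371054.

0.3711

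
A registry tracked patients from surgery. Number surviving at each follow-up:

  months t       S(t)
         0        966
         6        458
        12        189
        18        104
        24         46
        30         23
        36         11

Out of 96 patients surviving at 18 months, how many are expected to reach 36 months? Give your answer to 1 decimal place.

10.2

The relevant probability is 11/104 = 0.105769.
Expected number = 96 × 0.105769 = 10.2.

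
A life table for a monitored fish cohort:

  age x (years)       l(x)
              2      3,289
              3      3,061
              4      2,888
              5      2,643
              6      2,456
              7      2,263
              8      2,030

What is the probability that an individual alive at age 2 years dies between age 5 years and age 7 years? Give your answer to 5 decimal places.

0.11554

This is the probability of reaching 5 but not 7, conditional on being alive at 2: (l(5) − l(7)) / l(2).
= (2,643 − 2,263) / 3,289 = 380 / 3,289 = 0.115537.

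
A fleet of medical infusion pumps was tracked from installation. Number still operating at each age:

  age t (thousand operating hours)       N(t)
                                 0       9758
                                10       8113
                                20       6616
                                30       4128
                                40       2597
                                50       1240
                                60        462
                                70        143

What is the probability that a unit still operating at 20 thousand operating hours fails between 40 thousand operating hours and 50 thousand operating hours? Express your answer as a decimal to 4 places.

This is the probability of reaching 40 but not 50, conditional on being operational at 20: (N(40) − N(50)) / N(20).
= (2597 − 1240) / 6616 = 1357 / 6616 = 0.205109.

0.2051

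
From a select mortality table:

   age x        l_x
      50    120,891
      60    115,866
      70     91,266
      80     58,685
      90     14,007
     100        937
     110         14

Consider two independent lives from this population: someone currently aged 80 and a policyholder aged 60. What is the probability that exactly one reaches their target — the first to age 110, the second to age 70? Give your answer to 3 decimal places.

p₁ = l_110/l_80 = 14/58,685 = 0.000239; p₂ = l_70/l_60 = 91,266/115,866 = 0.787686.
P(exactly one) = p₁(1−p₂) + (1−p₁)p₂ = 0.000051 + 0.787498 = 0.787548.

0.788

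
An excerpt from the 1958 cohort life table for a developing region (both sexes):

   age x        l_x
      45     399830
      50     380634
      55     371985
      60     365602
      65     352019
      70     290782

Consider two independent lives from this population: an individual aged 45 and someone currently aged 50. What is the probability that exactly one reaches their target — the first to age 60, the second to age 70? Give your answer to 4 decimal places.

p₁ = l_60/l_45 = 365602/399830 = 0.914394; p₂ = l_70/l_50 = 290782/380634 = 0.763941.
P(exactly one) = p₁(1−p₂) + (1−p₁)p₂ = 0.215851 + 0.065398 = 0.281249.

0.2812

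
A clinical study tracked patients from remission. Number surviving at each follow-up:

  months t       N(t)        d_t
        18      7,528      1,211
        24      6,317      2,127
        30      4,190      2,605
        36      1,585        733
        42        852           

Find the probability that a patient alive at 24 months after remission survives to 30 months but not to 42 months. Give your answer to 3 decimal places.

0.528

This is the probability of reaching 30 but not 42, conditional on being alive at 24: (N(30) − N(42)) / N(24).
= (4,190 − 852) / 6,317 = 3,338 / 6,317 = 0.528415.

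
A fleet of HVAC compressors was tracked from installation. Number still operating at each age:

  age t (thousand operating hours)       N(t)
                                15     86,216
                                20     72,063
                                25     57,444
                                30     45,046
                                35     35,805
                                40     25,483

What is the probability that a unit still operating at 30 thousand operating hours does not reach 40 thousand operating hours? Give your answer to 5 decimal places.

P(fail before 40 | operational at 30) = 1 − N(40)/N(30) = 1 − 25,483/45,046 = (19,563)/45,046 = 0.434289.

0.43429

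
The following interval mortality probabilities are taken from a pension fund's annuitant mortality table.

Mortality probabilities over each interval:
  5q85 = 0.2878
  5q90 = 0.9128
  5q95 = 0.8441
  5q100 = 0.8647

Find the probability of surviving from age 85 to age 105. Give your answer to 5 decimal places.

0.00131

Survival from 85 to 105 is the product of surviving each interval: (1 − 0.2878) × (1 − 0.9128) × (1 − 0.8441) × (1 − 0.8647).
= 0.7122 × 0.0872 × 0.1559 × 0.1353 = 0.001310.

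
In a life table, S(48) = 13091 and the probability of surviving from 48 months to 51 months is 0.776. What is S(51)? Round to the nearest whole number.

S(51) = S(48) × p = 13091 × 0.776 = 10159.

10159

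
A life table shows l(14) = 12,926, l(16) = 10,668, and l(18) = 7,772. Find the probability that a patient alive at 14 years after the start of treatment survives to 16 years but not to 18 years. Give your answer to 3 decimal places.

0.224

This is the probability of reaching 16 but not 18, conditional on being alive at 14: (l(16) − l(18)) / l(14).
= (10,668 − 7,772) / 12,926 = 2,896 / 12,926 = 0.224045.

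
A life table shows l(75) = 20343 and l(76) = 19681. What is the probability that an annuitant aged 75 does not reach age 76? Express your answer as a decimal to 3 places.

0.033

P(die before 76 | alive at 75) = 1 − l(76)/l(75) = 1 − 19681/20343 = (662)/20343 = 0.032542.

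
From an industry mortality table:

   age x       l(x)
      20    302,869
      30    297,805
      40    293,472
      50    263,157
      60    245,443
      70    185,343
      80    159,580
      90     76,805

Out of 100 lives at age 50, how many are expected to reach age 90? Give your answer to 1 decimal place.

The relevant probability is 76,805/263,157 = 0.291860.
Expected number = 100 × 0.291860 = 29.2.

29.2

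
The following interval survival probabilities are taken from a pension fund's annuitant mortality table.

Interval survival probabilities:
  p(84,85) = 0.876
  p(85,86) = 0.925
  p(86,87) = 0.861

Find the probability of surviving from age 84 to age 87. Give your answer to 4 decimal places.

Survival from 84 to 87 is the product of surviving each interval: 0.876 × 0.925 × 0.861.
= 0.697668.

0.6977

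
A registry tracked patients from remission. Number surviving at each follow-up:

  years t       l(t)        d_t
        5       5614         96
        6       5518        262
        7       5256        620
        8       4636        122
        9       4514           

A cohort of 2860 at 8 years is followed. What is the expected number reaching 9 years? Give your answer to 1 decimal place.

2784.7

The relevant probability is 4514/4636 = 0.973684.
Expected number = 2860 × 0.973684 = 2784.7.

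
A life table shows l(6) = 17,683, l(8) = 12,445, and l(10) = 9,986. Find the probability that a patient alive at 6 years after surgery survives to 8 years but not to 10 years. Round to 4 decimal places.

This is the probability of reaching 8 but not 10, conditional on being alive at 6: (l(8) − l(10)) / l(6).
= (12,445 − 9,986) / 17,683 = 2,459 / 17,683 = 0.139060.

0.1391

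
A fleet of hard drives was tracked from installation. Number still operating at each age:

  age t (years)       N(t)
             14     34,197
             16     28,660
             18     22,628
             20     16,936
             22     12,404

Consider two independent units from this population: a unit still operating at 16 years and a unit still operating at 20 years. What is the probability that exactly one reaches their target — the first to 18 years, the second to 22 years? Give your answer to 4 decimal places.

p₁ = N(18)/N(16) = 22,628/28,660 = 0.789532; p₂ = N(22)/N(20) = 12,404/16,936 = 0.732404.
P(exactly one) = p₁(1−p₂) + (1−p₁)p₂ = 0.211276 + 0.154148 = 0.365423.

0.3654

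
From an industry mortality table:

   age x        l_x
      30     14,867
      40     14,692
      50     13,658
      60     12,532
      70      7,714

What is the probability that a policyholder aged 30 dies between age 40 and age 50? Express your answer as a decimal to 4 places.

We want 10|10q30 = (l_40 − l_50)/l_30.
This is the probability of reaching 40 but not 50, conditional on being alive at 30: (l_40 − l_50) / l_30.
= (14,692 − 13,658) / 14,867 = 1,034 / 14,867 = 0.069550.

0.0696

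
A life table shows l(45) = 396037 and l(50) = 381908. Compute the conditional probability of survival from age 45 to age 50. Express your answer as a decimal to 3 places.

0.964

The conditional survival probability is l(50)/l(45) = 381908/396037 = 0.964324.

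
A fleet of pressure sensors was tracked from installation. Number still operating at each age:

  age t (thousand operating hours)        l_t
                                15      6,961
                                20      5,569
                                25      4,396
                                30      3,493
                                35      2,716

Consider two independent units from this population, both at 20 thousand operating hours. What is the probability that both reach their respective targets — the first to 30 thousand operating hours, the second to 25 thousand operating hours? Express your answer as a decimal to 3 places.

p₁ = l_30/l_20 = 3,493/5,569 = 0.627222; p₂ = l_25/l_20 = 4,396/5,569 = 0.789370.
P(both) = p₁ × p₂ = 0.627222 × 0.789370 = 0.495110.

0.495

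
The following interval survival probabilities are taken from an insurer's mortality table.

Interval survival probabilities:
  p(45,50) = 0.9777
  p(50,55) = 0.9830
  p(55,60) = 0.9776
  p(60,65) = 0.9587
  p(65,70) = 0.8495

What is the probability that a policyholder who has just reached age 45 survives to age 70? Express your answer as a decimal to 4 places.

0.7652

P(survive 45→70) = 0.9777 × 0.9830 × 0.9776 × 0.9587 × 0.8495.
= 0.765185.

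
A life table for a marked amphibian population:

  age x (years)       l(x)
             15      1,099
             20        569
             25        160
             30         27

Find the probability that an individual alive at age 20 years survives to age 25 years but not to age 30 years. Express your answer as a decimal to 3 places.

0.234

This is the probability of reaching 25 but not 30, conditional on being alive at 20: (l(25) − l(30)) / l(20).
= (160 − 27) / 569 = 133 / 569 = 0.233743.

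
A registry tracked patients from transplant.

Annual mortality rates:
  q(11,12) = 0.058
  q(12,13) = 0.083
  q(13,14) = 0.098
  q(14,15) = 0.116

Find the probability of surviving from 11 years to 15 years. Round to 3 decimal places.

0.689

P(survive 11→15) = (1 − 0.058) × (1 − 0.083) × (1 − 0.098) × (1 − 0.116).
= 0.942 × 0.917 × 0.902 × 0.884 = 0.688778.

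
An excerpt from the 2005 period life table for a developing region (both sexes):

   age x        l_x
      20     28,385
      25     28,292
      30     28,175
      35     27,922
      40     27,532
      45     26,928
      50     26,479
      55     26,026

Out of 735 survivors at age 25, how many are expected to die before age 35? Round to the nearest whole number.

10

The relevant probability is 1 − 27,922/28,292 = 0.013078.
Expected number = 735 × 0.013078 = 10.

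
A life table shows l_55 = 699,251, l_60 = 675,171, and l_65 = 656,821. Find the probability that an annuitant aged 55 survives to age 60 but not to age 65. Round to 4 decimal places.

0.0262

We want 5|5q55 = (l_60 − l_65)/l_55.
This is the probability of reaching 60 but not 65, conditional on being alive at 55: (l_60 − l_65) / l_55.
= (675,171 − 656,821) / 699,251 = 18,350 / 699,251 = 0.026242.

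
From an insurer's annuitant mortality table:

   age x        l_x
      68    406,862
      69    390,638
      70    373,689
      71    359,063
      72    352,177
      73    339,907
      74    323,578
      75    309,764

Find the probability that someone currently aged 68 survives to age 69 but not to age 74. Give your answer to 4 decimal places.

0.1648

We want 1|5q68 = (l_69 − l_74)/l_68.
This is the probability of reaching 69 but not 74, conditional on being alive at 68: (l_69 − l_74) / l_68.
= (390,638 − 323,578) / 406,862 = 67,060 / 406,862 = 0.164822.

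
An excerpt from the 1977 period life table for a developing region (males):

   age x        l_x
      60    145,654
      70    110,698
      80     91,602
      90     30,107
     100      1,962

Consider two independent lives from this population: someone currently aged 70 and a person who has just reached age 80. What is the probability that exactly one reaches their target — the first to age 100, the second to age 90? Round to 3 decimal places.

0.335

p₁ = l_100/l_70 = 1,962/110,698 = 0.017724; p₂ = l_90/l_80 = 30,107/91,602 = 0.328672.
P(exactly one) = p₁(1−p₂) + (1−p₁)p₂ = 0.011899 + 0.322847 = 0.334745.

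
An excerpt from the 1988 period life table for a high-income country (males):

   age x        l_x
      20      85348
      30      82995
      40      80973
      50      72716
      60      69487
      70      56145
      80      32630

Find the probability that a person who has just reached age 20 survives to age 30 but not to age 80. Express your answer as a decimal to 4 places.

0.5901

We want 10|50q20 = (l_30 − l_80)/l_20.
This is the probability of reaching 30 but not 80, conditional on being alive at 20: (l_30 − l_80) / l_20.
= (82995 − 32630) / 85348 = 50365 / 85348 = 0.590113.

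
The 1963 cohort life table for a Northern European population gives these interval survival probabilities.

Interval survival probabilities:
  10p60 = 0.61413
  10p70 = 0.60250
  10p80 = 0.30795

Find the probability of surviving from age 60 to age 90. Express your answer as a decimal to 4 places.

The overall survival probability is 0.61413 × 0.60250 × 0.30795.
= 0.113946.

0.1139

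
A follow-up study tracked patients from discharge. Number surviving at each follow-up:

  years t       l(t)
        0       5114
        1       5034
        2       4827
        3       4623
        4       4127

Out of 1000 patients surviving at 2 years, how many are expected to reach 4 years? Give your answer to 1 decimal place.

855.0

The relevant probability is 4127/4827 = 0.854982.
Expected number = 1000 × 0.854982 = 855.0.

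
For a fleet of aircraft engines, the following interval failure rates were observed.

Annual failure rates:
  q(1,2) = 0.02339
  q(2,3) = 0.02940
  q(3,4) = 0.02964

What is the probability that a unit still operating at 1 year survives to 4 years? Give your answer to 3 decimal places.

0.920

Survival from 1 to 4 is the product of surviving each interval: (1 − 0.02339) × (1 − 0.02940) × (1 − 0.02964).
= 0.97661 × 0.97060 × 0.97036 = 0.919802.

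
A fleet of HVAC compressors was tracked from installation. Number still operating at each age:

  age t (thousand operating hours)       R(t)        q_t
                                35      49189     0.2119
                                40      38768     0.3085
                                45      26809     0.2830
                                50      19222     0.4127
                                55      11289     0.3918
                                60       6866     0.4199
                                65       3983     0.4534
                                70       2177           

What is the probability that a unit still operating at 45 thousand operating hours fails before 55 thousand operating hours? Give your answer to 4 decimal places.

0.5789

P(fail before 55 | operational at 45) = 1 − R(55)/R(45) = 1 − 11289/26809 = (15520)/26809 = 0.578910.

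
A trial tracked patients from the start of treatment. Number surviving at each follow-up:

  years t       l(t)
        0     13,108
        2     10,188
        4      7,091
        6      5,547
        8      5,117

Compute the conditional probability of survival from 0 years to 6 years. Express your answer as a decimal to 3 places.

The conditional survival probability is l(6)/l(0) = 5,547/13,108 = 0.423177.

0.423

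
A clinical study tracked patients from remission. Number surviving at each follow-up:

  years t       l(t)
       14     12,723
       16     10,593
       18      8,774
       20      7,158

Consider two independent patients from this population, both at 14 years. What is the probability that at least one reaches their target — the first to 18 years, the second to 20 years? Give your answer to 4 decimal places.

0.8642

p₁ = l(18)/l(14) = 8,774/12,723 = 0.689617; p₂ = l(20)/l(14) = 7,158/12,723 = 0.562603.
P(at least one) = 1 − (1−p₁)(1−p₂) = 1 − 0.310383 × 0.437397 = 0.864239.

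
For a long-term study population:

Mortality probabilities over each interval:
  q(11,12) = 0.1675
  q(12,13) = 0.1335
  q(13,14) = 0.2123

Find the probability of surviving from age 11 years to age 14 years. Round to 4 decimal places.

0.5682

Chaining the interval survival probabilities: (1 − 0.1675) × (1 − 0.1335) × (1 − 0.2123).
= 0.8325 × 0.8665 × 0.7877 = 0.568216.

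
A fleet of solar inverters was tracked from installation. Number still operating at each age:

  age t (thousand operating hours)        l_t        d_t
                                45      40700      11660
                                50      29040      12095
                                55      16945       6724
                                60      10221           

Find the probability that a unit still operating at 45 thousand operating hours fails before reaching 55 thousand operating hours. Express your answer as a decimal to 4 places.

P(fail before 55 | operational at 45) = 1 − l_55/l_45 = 1 − 16945/40700 = (23755)/40700 = 0.583661.

0.5837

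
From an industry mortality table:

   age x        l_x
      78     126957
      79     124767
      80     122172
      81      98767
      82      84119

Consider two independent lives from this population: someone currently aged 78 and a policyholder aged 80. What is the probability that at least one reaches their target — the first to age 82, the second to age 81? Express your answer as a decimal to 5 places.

p₁ = l_82/l_78 = 84119/126957 = 0.662579; p₂ = l_81/l_80 = 98767/122172 = 0.808426.
P(at least one) = 1 − (1−p₁)(1−p₂) = 1 − 0.337421 × 0.191574 = 0.935359.

0.93536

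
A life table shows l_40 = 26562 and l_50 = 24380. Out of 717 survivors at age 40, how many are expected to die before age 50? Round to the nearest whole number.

59

The relevant probability is 1 − 24380/26562 = 0.082147.
Expected number = 717 × 0.082147 = 59.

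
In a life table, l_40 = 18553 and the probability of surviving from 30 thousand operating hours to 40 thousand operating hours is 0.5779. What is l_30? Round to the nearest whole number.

32104

l_30 = l_40 / p = 18553 / 0.5779 = 32104.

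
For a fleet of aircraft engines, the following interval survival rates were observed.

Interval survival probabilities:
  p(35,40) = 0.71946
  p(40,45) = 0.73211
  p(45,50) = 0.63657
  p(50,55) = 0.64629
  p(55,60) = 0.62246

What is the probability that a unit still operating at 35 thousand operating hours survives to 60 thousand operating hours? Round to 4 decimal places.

Chaining the interval survival probabilities: 0.71946 × 0.73211 × 0.63657 × 0.64629 × 0.62246.
= 0.134886.

0.1349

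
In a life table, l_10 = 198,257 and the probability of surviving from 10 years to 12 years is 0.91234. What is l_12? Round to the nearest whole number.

180878

l_12 = l_10 × p = 198,257 × 0.91234 = 180878.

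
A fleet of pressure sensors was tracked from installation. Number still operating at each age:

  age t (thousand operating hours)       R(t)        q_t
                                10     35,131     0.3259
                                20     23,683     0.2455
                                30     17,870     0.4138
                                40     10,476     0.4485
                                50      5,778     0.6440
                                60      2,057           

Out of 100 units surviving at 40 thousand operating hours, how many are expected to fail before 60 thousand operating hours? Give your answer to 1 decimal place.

The relevant probability is 1 − 2,057/10,476 = 0.803646.
Expected number = 100 × 0.803646 = 80.4.

80.4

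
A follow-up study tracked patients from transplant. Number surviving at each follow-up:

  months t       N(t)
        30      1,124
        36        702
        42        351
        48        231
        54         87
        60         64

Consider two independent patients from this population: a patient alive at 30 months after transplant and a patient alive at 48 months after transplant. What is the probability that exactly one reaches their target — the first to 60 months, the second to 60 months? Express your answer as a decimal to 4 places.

p₁ = N(60)/N(30) = 64/1,124 = 0.056940; p₂ = N(60)/N(48) = 64/231 = 0.277056.
P(exactly one) = p₁(1−p₂) + (1−p₁)p₂ = 0.041164 + 0.261280 = 0.302445.

0.3024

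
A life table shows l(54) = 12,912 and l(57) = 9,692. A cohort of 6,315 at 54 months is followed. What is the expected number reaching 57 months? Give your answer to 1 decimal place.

4740.2

The relevant probability is 9,692/12,912 = 0.750620.
Expected number = 6,315 × 0.750620 = 4740.2.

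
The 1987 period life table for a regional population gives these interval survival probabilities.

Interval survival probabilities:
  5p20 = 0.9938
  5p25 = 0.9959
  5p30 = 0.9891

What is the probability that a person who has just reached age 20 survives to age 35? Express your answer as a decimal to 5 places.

The overall survival probability is 0.9938 × 0.9959 × 0.9891.
= 0.978937.

0.97894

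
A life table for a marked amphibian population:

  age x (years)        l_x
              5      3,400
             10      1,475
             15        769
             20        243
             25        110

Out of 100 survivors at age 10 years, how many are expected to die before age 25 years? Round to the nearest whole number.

The relevant probability is 1 − 110/1,475 = 0.925424.
Expected number = 100 × 0.925424 = 93.

93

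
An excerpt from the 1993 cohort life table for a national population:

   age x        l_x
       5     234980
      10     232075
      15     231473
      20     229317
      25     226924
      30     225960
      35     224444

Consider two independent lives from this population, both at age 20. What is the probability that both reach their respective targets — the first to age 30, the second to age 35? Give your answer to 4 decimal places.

0.9644

p₁ = l_30/l_20 = 225960/229317 = 0.985361; p₂ = l_35/l_20 = 224444/229317 = 0.978750.
P(both) = p₁ × p₂ = 0.985361 × 0.978750 = 0.964422.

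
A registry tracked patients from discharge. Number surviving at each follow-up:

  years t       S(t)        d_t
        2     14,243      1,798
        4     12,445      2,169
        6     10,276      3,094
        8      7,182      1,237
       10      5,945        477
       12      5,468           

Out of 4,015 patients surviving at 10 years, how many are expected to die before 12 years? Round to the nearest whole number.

322

The relevant probability is 1 − 5,468/5,945 = 0.080235.
Expected number = 4,015 × 0.080235 = 322.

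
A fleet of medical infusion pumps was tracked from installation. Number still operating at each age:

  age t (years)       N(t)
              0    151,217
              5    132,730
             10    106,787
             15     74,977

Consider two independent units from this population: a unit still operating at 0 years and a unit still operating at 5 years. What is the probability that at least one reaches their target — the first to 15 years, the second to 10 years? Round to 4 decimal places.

0.9015

p₁ = N(15)/N(0) = 74,977/151,217 = 0.495824; p₂ = N(10)/N(5) = 106,787/132,730 = 0.804543.
P(at least one) = 1 − (1−p₁)(1−p₂) = 1 − 0.504176 × 0.195457 = 0.901455.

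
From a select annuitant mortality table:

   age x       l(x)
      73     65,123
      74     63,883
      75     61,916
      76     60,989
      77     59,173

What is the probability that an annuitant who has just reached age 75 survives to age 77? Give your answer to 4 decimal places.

The conditional survival probability is l(77)/l(75) = 59,173/61,916 = 0.955698.

0.9557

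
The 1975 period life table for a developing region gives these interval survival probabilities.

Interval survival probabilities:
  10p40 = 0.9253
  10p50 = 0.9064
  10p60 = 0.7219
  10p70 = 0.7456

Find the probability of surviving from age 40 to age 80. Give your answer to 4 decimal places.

0.4514

40p40 = 0.9253 × 0.9064 × 0.7219 × 0.7456.
= 0.451425.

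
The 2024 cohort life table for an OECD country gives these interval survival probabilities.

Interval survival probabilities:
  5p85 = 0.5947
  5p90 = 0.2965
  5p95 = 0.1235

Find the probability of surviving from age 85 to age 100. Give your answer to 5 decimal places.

0.02178

Chaining the interval survival probabilities: 0.5947 × 0.2965 × 0.1235.
= 0.021777.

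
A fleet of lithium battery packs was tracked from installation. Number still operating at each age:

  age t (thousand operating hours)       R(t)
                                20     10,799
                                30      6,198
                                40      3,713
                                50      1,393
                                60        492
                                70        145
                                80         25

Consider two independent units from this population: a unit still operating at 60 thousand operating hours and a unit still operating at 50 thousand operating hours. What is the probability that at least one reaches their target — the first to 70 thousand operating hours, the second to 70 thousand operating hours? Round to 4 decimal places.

0.3681

p₁ = R(70)/R(60) = 145/492 = 0.294715; p₂ = R(70)/R(50) = 145/1,393 = 0.104092.
P(at least one) = 1 − (1−p₁)(1−p₂) = 1 − 0.705285 × 0.895908 = 0.368130.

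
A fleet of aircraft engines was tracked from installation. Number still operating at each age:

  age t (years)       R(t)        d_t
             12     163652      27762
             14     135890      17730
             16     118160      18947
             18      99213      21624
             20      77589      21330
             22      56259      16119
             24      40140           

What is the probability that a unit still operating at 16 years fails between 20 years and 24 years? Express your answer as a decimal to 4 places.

0.3169

This is the probability of reaching 20 but not 24, conditional on being operational at 16: (R(20) − R(24)) / R(16).
= (77589 − 40140) / 118160 = 37449 / 118160 = 0.316935.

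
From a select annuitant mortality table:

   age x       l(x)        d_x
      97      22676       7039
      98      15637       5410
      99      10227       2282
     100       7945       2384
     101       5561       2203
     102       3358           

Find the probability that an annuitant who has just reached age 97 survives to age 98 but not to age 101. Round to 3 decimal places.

0.444

This is the probability of reaching 98 but not 101, conditional on being alive at 97: (l(98) − l(101)) / l(97).
= (15637 − 5561) / 22676 = 10076 / 22676 = 0.444346.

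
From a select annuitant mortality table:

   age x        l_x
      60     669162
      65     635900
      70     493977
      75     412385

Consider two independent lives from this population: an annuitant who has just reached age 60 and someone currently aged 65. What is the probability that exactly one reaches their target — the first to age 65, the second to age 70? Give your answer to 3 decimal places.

p₁ = l_65/l_60 = 635900/669162 = 0.950293; p₂ = l_70/l_65 = 493977/635900 = 0.776816.
P(exactly one) = p₁(1−p₂) + (1−p₁)p₂ = 0.212090 + 0.038613 = 0.250703.

0.251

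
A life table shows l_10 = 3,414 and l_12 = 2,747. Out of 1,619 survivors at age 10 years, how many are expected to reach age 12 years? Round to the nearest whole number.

The relevant probability is 2,747/3,414 = 0.804628.
Expected number = 1,619 × 0.804628 = 1303.

1303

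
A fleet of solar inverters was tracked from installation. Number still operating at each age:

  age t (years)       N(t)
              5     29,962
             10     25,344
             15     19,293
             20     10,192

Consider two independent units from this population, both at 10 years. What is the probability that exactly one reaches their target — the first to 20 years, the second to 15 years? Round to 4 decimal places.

p₁ = N(20)/N(10) = 10,192/25,344 = 0.402146; p₂ = N(15)/N(10) = 19,293/25,344 = 0.761245.
P(exactly one) = p₁(1−p₂) + (1−p₁)p₂ = 0.096014 + 0.455113 = 0.551128.

0.5511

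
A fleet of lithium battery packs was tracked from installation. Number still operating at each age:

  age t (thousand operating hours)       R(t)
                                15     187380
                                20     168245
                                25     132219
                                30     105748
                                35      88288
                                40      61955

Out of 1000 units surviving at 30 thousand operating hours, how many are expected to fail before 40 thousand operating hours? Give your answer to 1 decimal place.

The relevant probability is 1 − 61955/105748 = 0.414126.
Expected number = 1000 × 0.414126 = 414.1.

414.1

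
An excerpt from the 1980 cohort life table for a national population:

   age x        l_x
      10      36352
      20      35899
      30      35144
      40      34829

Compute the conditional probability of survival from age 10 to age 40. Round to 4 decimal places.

We want 30p10 = l_40/l_10.
The conditional survival probability is l_40/l_10 = 34829/36352 = 0.958104.

0.9581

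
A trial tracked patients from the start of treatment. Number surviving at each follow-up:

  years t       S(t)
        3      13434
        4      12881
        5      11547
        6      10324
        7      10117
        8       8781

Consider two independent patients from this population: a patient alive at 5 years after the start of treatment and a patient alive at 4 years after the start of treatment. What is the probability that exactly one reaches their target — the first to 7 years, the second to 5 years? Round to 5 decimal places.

0.20175

p₁ = S(7)/S(5) = 10117/11547 = 0.876158; p₂ = S(5)/S(4) = 11547/12881 = 0.896437.
P(exactly one) = p₁(1−p₂) + (1−p₁)p₂ = 0.090738 + 0.111017 = 0.201754.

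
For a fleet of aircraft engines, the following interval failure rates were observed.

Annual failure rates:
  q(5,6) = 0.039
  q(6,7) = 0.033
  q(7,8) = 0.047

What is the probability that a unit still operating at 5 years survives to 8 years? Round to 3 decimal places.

Chaining the interval survival probabilities: (1 − 0.039) × (1 − 0.033) × (1 − 0.047).
= 0.961 × 0.967 × 0.953 = 0.885611.

0.886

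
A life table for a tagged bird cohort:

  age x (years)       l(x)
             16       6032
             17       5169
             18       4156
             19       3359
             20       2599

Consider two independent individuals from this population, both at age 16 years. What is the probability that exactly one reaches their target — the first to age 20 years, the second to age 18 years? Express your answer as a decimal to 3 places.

0.526

p₁ = l(20)/l(16) = 2599/6032 = 0.430869; p₂ = l(18)/l(16) = 4156/6032 = 0.688992.
P(exactly one) = p₁(1−p₂) + (1−p₁)p₂ = 0.134004 + 0.392127 = 0.526130.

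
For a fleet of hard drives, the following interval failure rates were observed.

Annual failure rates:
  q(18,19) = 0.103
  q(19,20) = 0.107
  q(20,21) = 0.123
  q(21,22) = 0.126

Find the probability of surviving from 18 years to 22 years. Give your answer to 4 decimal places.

Survival from 18 to 22 is the product of surviving each interval: (1 − 0.103) × (1 − 0.107) × (1 − 0.123) × (1 − 0.126).
= 0.897 × 0.893 × 0.877 × 0.874 = 0.613981.

0.6140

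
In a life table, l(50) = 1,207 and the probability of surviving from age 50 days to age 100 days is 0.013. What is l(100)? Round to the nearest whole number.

16

l(100) = l(50) × p = 1,207 × 0.013 = 16.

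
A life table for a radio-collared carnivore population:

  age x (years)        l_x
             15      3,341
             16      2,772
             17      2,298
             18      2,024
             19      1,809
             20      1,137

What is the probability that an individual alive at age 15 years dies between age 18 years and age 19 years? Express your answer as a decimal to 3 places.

0.064

This is the probability of reaching 18 but not 19, conditional on being alive at 15: (l_18 − l_19) / l_15.
= (2,024 − 1,809) / 3,341 = 215 / 3,341 = 0.064352.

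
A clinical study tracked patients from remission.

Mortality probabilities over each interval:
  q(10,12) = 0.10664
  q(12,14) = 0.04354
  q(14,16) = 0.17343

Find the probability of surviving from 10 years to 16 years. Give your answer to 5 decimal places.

0.70627

P(survive 10→16) = (1 − 0.10664) × (1 − 0.04354) × (1 − 0.17343).
= 0.89336 × 0.95646 × 0.82657 = 0.706274.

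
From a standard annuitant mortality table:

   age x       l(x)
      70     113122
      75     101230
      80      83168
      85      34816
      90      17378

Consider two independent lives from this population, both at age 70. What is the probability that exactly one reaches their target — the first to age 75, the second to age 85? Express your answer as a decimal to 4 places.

p₁ = l(75)/l(70) = 101230/113122 = 0.894875; p₂ = l(85)/l(70) = 34816/113122 = 0.307774.
P(exactly one) = p₁(1−p₂) + (1−p₁)p₂ = 0.619456 + 0.032355 = 0.651810.

0.6518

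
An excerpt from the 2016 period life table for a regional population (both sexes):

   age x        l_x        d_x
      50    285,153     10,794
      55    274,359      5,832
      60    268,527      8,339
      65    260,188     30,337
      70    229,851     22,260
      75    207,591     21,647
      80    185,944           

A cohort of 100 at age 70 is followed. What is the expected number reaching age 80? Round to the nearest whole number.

81

The relevant probability is 185,944/229,851 = 0.808976.
Expected number = 100 × 0.808976 = 81.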